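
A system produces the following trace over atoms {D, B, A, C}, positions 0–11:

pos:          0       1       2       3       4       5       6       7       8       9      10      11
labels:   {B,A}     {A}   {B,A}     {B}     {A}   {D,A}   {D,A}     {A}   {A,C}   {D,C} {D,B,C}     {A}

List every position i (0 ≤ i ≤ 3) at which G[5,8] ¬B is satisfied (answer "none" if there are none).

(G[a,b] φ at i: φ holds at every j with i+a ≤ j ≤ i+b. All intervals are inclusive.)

0, 1

Evaluate at each i in [0,3]:
  i=0: ✓ (all of [5,8])
  i=1: ✓ (all of [6,9])
  i=2: ✗ (fails at j=10)
  i=3: ✗ (fails at j=10)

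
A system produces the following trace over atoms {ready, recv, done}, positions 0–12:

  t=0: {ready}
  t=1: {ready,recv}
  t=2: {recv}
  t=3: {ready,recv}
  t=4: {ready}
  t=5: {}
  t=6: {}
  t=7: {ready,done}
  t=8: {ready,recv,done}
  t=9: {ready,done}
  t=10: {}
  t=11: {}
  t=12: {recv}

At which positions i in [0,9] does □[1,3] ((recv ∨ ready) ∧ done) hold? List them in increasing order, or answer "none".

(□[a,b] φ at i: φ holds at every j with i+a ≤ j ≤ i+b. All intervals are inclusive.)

Evaluate at each i in [0,9]:
  i=0: ✗ (fails at j=1)
  i=1: ✗ (fails at j=2)
  i=2: ✗ (fails at j=3)
  i=3: ✗ (fails at j=4)
  i=4: ✗ (fails at j=5)
  i=5: ✗ (fails at j=6)
  i=6: ✓ (all of [7,9])
  i=7: ✗ (fails at j=10)
  i=8: ✗ (fails at j=10)
  i=9: ✗ (fails at j=10)

6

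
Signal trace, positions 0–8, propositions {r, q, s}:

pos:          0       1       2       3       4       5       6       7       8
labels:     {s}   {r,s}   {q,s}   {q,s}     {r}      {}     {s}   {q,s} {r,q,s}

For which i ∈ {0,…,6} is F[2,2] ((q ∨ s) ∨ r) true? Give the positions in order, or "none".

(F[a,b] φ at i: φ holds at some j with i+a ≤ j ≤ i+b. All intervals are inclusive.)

0, 1, 2, 4, 5, 6

Evaluate at each i in [0,6]:
  i=0: ✓ (witness j=2)
  i=1: ✓ (witness j=3)
  i=2: ✓ (witness j=4)
  i=3: ✗ (none in [5,5])
  i=4: ✓ (witness j=6)
  i=5: ✓ (witness j=7)
  i=6: ✓ (witness j=8)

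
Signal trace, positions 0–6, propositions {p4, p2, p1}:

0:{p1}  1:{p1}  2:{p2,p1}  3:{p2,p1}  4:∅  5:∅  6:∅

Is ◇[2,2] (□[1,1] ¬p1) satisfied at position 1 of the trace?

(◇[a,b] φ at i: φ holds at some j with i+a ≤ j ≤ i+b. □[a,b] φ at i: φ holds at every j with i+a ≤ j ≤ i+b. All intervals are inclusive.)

Holds

Check □[1,1] ¬p1 at each j in [3,3]:
  j=3: holds on [4,4]
Found at j=3 → formula holds.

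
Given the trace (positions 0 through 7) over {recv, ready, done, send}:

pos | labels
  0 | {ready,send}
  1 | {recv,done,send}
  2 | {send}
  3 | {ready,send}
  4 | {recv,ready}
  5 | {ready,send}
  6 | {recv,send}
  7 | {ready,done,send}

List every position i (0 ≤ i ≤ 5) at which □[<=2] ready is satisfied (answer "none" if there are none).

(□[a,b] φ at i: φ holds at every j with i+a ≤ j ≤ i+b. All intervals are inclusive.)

Evaluate at each i in [0,5]:
  i=0: ✗ (fails at j=1)
  i=1: ✗ (fails at j=1)
  i=2: ✗ (fails at j=2)
  i=3: ✓ (all of [3,5])
  i=4: ✗ (fails at j=6)
  i=5: ✗ (fails at j=6)

3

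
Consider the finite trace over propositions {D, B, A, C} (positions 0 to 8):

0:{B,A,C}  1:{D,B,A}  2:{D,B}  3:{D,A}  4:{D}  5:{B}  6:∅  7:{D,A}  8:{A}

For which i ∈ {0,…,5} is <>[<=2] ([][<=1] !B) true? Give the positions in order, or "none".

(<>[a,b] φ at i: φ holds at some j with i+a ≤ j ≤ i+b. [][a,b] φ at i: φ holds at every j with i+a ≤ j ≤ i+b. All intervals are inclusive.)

1, 2, 3, 4, 5

Evaluate at each i in [0,5]:
  i=0: ✗ (none in [0,2])
  i=1: ✓ (witness j=3)
  i=2: ✓ (witness j=3)
  i=3: ✓ (witness j=3)
  i=4: ✓ (witness j=6)
  i=5: ✓ (witness j=6)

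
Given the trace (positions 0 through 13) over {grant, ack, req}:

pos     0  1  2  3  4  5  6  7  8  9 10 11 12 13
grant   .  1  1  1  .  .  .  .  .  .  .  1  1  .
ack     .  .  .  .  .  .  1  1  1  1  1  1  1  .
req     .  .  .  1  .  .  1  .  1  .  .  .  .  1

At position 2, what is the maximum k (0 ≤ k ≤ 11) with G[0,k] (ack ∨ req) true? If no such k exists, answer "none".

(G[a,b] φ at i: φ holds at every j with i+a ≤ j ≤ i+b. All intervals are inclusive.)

none

(ack ∨ req) must hold from j=2 onward; find where it first fails.
  j=2: fails → no k works.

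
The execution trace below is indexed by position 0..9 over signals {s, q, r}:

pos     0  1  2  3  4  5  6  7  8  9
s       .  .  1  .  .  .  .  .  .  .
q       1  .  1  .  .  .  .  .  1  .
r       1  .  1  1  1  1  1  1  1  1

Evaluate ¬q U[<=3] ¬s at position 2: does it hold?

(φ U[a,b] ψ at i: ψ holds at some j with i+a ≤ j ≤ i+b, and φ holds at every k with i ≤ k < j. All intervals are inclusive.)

False

Need some j in [2,5] with ¬s, and ¬q at every k in [2,j-1].
  j=2: ¬s false.
  j=3: ¬s holds, but ¬q fails at k=2 → not this j.
  j=4: ¬s holds, but ¬q fails at k=2 → not this j.
  j=5: ¬s holds, but ¬q fails at k=2 → not this j.
No j in the window works → until fails.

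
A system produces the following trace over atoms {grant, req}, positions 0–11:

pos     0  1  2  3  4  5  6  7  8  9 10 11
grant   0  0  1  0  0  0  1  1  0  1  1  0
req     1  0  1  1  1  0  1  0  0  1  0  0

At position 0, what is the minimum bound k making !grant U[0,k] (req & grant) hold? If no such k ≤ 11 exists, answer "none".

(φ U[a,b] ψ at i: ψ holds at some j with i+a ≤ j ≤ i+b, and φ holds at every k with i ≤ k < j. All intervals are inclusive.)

2

Need earliest j ≥ 0 with (req & grant), and !grant at every k in [0,j-1].
  j=0: rhs fails.
  j=1: rhs fails.
  j=2: rhs holds; lhs holds on [0,1]. k = 2.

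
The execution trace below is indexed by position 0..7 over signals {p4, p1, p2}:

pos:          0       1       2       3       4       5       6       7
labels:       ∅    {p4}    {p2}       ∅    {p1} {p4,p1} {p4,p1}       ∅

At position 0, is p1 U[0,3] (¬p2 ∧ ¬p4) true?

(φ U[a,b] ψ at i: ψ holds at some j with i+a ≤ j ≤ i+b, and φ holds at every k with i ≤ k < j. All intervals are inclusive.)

True

Need some j in [0,3] with (¬p2 ∧ ¬p4), and p1 at every k in [0,j-1].
  j=0: (¬p2 ∧ ¬p4) holds; no prefix to check → satisfied.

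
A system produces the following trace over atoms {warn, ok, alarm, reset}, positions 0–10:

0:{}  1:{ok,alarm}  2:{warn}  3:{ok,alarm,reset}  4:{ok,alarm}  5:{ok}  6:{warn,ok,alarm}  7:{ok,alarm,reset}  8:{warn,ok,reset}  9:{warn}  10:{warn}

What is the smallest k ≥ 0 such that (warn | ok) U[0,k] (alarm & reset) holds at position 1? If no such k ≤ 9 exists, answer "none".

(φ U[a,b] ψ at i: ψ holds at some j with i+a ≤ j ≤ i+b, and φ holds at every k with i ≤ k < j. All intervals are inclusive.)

Need earliest j ≥ 1 with (alarm & reset), and (warn | ok) at every k in [1,j-1].
  j=1: rhs fails.
  j=2: rhs fails.
  j=3: rhs holds; lhs holds on [1,2]. k = 2.

2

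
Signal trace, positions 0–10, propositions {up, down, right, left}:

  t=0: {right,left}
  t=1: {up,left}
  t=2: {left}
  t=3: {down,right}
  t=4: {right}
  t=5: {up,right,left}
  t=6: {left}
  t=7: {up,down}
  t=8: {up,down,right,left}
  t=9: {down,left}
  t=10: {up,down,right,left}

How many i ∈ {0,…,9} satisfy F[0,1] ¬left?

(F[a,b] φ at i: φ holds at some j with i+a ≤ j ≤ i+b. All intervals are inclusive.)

5

Evaluate at each i in [0,9]:
  i=0: ✗ (none in [0,1])
  i=1: ✗ (none in [1,2])
  i=2: ✓ (witness j=3)
  i=3: ✓ (witness j=3)
  i=4: ✓ (witness j=4)
  i=5: ✗ (none in [5,6])
  i=6: ✓ (witness j=7)
  i=7: ✓ (witness j=7)
  i=8: ✗ (none in [8,9])
  i=9: ✗ (none in [9,10])
Positions where it holds: {2, 3, 4, 6, 7} → 5.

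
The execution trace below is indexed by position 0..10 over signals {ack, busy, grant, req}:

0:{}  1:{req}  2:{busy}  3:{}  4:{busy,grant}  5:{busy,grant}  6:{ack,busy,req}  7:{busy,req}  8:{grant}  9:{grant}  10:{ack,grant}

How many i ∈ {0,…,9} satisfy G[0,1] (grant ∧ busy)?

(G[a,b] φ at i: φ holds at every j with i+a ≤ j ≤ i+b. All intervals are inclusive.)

1

Evaluate at each i in [0,9]:
  i=0: ✗ (fails at j=0)
  i=1: ✗ (fails at j=1)
  i=2: ✗ (fails at j=2)
  i=3: ✗ (fails at j=3)
  i=4: ✓ (all of [4,5])
  i=5: ✗ (fails at j=6)
  i=6: ✗ (fails at j=6)
  i=7: ✗ (fails at j=7)
  i=8: ✗ (fails at j=8)
  i=9: ✗ (fails at j=9)
Positions where it holds: {4} → 1.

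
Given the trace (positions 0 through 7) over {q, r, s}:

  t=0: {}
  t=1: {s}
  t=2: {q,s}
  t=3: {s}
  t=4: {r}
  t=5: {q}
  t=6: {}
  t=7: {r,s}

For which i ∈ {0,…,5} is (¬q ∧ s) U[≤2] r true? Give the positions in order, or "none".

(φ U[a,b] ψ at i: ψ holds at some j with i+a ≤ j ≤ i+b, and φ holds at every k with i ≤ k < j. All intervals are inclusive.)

3, 4

Evaluate at each i in [0,5]:
  i=0: ✗ (no rhs in [0,2])
  i=1: ✗ (no rhs in [1,3])
  i=2: ✗ (lhs fails at k=2 before rhs at j=4)
  i=3: ✓ (rhs at j=4; lhs holds on [3,3])
  i=4: ✓ (rhs at j=4)
  i=5: ✗ (lhs fails at k=5 before rhs at j=7)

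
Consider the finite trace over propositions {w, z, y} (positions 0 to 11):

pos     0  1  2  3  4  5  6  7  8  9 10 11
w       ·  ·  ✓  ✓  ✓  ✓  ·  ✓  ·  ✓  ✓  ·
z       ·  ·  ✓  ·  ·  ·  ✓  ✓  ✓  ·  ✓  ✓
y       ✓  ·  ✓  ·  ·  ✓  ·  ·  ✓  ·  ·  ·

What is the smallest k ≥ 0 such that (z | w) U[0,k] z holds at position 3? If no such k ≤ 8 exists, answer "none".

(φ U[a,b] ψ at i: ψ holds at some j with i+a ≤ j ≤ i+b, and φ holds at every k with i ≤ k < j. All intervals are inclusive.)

Need earliest j ≥ 3 with z, and (z | w) at every k in [3,j-1].
  j=3: rhs fails.
  j=4: rhs fails.
  j=5: rhs fails.
  j=6: rhs holds; lhs holds on [3,5]. k = 3.

3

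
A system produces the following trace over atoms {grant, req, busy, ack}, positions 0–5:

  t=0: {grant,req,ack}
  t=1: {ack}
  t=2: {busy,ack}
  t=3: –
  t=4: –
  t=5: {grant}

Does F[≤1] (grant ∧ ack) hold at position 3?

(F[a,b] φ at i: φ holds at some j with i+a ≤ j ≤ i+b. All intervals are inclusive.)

Does not hold

Check (grant ∧ ack) at each j in [3,4]:
  j=3: false
  j=4: false
No position in the window satisfies it → formula fails.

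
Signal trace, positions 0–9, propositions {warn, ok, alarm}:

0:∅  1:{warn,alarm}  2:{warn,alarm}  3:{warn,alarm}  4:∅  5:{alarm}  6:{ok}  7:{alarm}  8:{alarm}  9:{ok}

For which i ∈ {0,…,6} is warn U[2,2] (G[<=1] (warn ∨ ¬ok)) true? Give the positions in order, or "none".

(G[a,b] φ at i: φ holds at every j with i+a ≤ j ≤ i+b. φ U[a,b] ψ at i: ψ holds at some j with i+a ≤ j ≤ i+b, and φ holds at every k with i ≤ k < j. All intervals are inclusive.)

Evaluate at each i in [0,6]:
  i=0: ✗ (lhs fails at k=0 before rhs at j=2)
  i=1: ✓ (rhs at j=3; lhs holds on [1,2])
  i=2: ✓ (rhs at j=4; lhs holds on [2,3])
  i=3: ✗ (no rhs in [5,5])
  i=4: ✗ (no rhs in [6,6])
  i=5: ✗ (lhs fails at k=5 before rhs at j=7)
  i=6: ✗ (no rhs in [8,8])

1, 2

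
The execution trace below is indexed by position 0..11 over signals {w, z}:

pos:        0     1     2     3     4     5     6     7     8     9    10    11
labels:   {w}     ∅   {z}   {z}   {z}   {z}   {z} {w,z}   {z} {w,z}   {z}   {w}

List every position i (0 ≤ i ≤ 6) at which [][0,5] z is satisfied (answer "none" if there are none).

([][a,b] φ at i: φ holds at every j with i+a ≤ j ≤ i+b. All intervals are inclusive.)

Evaluate at each i in [0,6]:
  i=0: ✗ (fails at j=0)
  i=1: ✗ (fails at j=1)
  i=2: ✓ (all of [2,7])
  i=3: ✓ (all of [3,8])
  i=4: ✓ (all of [4,9])
  i=5: ✓ (all of [5,10])
  i=6: ✗ (fails at j=11)

2, 3, 4, 5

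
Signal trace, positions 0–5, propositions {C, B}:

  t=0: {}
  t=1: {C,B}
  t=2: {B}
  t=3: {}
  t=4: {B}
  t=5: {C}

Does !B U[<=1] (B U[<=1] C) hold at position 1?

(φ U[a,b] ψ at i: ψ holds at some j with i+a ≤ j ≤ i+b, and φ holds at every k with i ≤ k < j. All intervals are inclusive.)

Holds

Need some j in [1,2] with (B U[<=1] C), and !B at every k in [1,j-1].
  j=1: (B U[<=1] C) holds; no prefix to check → satisfied.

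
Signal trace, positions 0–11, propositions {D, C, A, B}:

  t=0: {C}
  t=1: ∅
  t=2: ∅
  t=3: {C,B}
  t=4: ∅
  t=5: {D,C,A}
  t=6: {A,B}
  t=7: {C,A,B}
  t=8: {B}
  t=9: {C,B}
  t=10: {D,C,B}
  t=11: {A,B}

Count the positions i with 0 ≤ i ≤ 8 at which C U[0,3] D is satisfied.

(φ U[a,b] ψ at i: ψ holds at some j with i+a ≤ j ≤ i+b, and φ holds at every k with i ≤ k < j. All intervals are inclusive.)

1

Evaluate at each i in [0,8]:
  i=0: ✗ (no rhs in [0,3])
  i=1: ✗ (no rhs in [1,4])
  i=2: ✗ (lhs fails at k=2 before rhs at j=5)
  i=3: ✗ (lhs fails at k=4 before rhs at j=5)
  i=4: ✗ (lhs fails at k=4 before rhs at j=5)
  i=5: ✓ (rhs at j=5)
  i=6: ✗ (no rhs in [6,9])
  i=7: ✗ (lhs fails at k=8 before rhs at j=10)
  i=8: ✗ (lhs fails at k=8 before rhs at j=10)
Positions where it holds: {5} → 1.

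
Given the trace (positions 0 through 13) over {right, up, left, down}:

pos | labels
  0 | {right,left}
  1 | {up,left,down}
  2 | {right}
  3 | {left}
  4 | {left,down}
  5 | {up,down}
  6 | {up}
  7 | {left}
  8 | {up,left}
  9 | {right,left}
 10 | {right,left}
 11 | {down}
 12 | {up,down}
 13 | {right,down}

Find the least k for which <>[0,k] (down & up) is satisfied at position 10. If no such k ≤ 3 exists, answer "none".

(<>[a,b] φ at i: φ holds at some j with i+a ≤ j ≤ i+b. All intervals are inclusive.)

Scan j = 10,11,… for (down & up):
  j=10: fails
  j=11: fails
  j=12: holds
First hit at j=12, so smallest k = 12-10 = 2.

2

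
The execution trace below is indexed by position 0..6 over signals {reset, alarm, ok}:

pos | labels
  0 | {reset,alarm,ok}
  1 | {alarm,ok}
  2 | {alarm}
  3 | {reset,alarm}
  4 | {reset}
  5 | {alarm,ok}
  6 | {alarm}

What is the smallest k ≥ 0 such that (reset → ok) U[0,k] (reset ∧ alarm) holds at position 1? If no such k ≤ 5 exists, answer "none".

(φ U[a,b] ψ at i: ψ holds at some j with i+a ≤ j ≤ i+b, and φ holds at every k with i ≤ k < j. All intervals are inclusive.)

Need earliest j ≥ 1 with (reset ∧ alarm), and (reset → ok) at every k in [1,j-1].
  j=1: rhs fails.
  j=2: rhs fails.
  j=3: rhs holds; lhs holds on [1,2]. k = 2.

2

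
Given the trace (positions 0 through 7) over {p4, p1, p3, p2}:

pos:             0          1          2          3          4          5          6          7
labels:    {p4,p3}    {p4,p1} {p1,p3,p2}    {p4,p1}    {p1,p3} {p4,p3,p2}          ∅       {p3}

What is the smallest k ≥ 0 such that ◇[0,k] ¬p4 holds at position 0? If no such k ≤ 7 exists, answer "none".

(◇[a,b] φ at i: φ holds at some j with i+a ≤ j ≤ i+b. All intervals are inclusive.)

2

Scan j = 0,1,… for ¬p4:
  j=0: fails
  j=1: fails
  j=2: holds
First hit at j=2, so smallest k = 2-0 = 2.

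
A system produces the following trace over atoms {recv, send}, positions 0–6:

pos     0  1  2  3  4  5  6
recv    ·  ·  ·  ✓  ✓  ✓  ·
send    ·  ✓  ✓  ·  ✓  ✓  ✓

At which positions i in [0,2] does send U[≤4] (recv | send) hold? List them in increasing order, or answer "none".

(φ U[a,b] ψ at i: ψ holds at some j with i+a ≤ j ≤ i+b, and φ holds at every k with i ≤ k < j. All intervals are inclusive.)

1, 2

Evaluate at each i in [0,2]:
  i=0: ✗ (lhs fails at k=0 before rhs at j=1)
  i=1: ✓ (rhs at j=1)
  i=2: ✓ (rhs at j=2)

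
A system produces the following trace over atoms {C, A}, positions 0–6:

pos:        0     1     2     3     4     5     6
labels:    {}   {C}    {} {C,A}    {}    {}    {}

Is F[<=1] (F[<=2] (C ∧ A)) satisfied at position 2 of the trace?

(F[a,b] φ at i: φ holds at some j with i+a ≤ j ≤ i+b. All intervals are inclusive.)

Holds

Check F[<=2] (C ∧ A) at each j in [2,3]:
  j=2: holds (witness at 3)
  j=3: holds (witness at 3)
Found at j=2 → formula holds.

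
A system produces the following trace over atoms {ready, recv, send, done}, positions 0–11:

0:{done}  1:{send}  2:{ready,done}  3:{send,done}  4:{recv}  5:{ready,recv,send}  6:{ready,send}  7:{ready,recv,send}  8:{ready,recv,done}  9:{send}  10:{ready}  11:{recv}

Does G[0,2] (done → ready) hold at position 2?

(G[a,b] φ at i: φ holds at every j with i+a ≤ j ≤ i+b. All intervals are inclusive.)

Check (done → ready) at every j in [2,4]:
  j=2: antecedent true; consequent true → ✓
  j=3: antecedent true; consequent false → ✗
  j=4: antecedent false → ✓
Fails at j=3 → formula fails.

False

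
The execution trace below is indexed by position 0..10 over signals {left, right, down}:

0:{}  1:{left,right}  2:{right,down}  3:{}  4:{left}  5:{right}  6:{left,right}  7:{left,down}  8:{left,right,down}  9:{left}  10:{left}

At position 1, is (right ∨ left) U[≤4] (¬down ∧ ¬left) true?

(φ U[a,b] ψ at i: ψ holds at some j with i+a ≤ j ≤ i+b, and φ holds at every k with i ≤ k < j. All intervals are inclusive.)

True

Need some j in [1,5] with (¬down ∧ ¬left), and (right ∨ left) at every k in [1,j-1].
  j=1: (¬down ∧ ¬left) false.
  j=2: (¬down ∧ ¬left) false.
  j=3: (¬down ∧ ¬left) holds; (right ∨ left) holds at every k in [1,2] → satisfied.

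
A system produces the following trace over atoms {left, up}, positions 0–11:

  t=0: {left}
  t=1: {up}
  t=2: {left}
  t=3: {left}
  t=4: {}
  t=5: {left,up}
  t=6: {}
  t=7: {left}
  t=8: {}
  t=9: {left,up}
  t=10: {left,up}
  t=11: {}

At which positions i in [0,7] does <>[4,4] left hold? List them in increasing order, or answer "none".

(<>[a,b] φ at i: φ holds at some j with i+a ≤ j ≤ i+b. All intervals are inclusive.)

Evaluate at each i in [0,7]:
  i=0: ✗ (none in [4,4])
  i=1: ✓ (witness j=5)
  i=2: ✗ (none in [6,6])
  i=3: ✓ (witness j=7)
  i=4: ✗ (none in [8,8])
  i=5: ✓ (witness j=9)
  i=6: ✓ (witness j=10)
  i=7: ✗ (none in [11,11])

1, 3, 5, 6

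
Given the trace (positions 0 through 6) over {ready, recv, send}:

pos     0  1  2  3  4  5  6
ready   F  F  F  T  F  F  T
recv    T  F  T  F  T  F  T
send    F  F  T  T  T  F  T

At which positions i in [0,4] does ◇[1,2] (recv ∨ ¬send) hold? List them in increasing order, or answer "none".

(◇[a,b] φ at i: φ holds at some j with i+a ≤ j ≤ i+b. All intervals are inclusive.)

Evaluate at each i in [0,4]:
  i=0: ✓ (witness j=1)
  i=1: ✓ (witness j=2)
  i=2: ✓ (witness j=4)
  i=3: ✓ (witness j=4)
  i=4: ✓ (witness j=5)

0, 1, 2, 3, 4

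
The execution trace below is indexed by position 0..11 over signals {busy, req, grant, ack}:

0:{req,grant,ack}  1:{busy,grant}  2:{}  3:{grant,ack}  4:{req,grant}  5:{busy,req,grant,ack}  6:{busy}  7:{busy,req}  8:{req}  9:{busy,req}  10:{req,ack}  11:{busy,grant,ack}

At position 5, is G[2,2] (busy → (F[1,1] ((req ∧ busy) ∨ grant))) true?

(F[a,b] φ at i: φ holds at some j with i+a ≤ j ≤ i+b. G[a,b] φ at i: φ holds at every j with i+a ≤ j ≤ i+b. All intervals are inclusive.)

False

Check (busy → (F[1,1] ((req ∧ busy) ∨ grant))) at every j in [7,7]:
  j=7: antecedent true; consequent fails (none in [8,8]) → ✗
Fails at j=7 → formula fails.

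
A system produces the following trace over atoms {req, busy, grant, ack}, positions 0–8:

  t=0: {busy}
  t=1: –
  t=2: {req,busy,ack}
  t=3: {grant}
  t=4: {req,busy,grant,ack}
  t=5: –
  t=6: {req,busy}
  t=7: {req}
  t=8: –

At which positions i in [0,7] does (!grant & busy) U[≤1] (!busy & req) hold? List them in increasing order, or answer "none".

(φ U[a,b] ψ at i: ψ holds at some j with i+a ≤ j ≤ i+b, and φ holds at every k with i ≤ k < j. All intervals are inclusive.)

6, 7

Evaluate at each i in [0,7]:
  i=0: ✗ (no rhs in [0,1])
  i=1: ✗ (no rhs in [1,2])
  i=2: ✗ (no rhs in [2,3])
  i=3: ✗ (no rhs in [3,4])
  i=4: ✗ (no rhs in [4,5])
  i=5: ✗ (no rhs in [5,6])
  i=6: ✓ (rhs at j=7; lhs holds on [6,6])
  i=7: ✓ (rhs at j=7)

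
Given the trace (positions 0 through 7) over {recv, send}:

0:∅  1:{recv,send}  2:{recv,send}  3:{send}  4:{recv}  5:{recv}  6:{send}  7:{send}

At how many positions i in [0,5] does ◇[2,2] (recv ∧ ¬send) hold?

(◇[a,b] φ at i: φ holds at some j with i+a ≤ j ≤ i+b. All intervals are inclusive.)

2

Evaluate at each i in [0,5]:
  i=0: ✗ (none in [2,2])
  i=1: ✗ (none in [3,3])
  i=2: ✓ (witness j=4)
  i=3: ✓ (witness j=5)
  i=4: ✗ (none in [6,6])
  i=5: ✗ (none in [7,7])
Positions where it holds: {2, 3} → 2.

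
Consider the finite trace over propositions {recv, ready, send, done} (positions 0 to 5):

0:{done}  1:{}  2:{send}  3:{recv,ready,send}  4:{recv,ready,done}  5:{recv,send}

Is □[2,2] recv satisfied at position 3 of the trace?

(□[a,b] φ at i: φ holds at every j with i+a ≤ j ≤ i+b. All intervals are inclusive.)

Holds

Check recv at every j in [5,5]:
  j=5: true
All positions satisfy it → formula holds.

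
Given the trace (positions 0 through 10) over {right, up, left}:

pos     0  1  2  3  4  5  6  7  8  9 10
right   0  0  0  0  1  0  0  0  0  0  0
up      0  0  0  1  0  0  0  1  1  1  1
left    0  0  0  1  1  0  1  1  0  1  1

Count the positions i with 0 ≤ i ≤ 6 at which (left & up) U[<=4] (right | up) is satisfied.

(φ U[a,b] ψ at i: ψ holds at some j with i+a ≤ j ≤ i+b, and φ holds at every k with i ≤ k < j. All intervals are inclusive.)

2

Evaluate at each i in [0,6]:
  i=0: ✗ (lhs fails at k=0 before rhs at j=3)
  i=1: ✗ (lhs fails at k=1 before rhs at j=3)
  i=2: ✗ (lhs fails at k=2 before rhs at j=3)
  i=3: ✓ (rhs at j=3)
  i=4: ✓ (rhs at j=4)
  i=5: ✗ (lhs fails at k=5 before rhs at j=7)
  i=6: ✗ (lhs fails at k=6 before rhs at j=7)
Positions where it holds: {3, 4} → 2.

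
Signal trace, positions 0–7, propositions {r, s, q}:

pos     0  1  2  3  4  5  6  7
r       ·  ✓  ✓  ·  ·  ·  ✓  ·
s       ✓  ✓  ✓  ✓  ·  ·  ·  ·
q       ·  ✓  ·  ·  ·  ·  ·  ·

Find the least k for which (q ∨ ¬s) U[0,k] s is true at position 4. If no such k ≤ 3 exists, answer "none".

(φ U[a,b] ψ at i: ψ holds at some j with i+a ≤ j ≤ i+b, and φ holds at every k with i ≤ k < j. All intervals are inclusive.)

none

Need earliest j ≥ 4 with s, and (q ∨ ¬s) at every k in [4,j-1].
  j=4: rhs fails.
  j=5: rhs fails.
  j=6: rhs fails.
  j=7: rhs fails.
No witness within the range → none.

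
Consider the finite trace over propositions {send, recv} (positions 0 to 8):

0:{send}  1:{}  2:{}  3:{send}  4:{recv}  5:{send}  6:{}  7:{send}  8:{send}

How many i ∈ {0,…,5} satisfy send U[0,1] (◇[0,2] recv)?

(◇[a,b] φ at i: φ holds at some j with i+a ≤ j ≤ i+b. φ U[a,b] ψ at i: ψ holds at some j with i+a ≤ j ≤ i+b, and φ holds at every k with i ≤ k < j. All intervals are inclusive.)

Evaluate at each i in [0,5]:
  i=0: ✗ (no rhs in [0,1])
  i=1: ✗ (lhs fails at k=1 before rhs at j=2)
  i=2: ✓ (rhs at j=2)
  i=3: ✓ (rhs at j=3)
  i=4: ✓ (rhs at j=4)
  i=5: ✗ (no rhs in [5,6])
Positions where it holds: {2, 3, 4} → 3.

3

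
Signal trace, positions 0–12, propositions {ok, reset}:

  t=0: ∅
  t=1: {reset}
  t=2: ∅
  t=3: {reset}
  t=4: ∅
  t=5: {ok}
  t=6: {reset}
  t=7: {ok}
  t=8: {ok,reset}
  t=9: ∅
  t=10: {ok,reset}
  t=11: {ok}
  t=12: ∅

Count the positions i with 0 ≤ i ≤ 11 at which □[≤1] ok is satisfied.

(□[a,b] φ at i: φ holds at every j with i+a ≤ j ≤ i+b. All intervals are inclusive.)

2

Evaluate at each i in [0,11]:
  i=0: ✗ (fails at j=0)
  i=1: ✗ (fails at j=1)
  i=2: ✗ (fails at j=2)
  i=3: ✗ (fails at j=3)
  i=4: ✗ (fails at j=4)
  i=5: ✗ (fails at j=6)
  i=6: ✗ (fails at j=6)
  i=7: ✓ (all of [7,8])
  i=8: ✗ (fails at j=9)
  i=9: ✗ (fails at j=9)
  i=10: ✓ (all of [10,11])
  i=11: ✗ (fails at j=12)
Positions where it holds: {7, 10} → 2.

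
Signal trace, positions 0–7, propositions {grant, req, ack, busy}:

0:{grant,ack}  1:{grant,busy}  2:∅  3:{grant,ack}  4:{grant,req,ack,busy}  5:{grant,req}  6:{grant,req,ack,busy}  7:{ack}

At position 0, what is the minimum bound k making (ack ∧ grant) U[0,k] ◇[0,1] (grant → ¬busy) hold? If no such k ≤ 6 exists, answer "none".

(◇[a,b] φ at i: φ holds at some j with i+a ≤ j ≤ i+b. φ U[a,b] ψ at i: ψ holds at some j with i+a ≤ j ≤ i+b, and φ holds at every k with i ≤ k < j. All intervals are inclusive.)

Need earliest j ≥ 0 with ◇[0,1] (grant → ¬busy), and (ack ∧ grant) at every k in [0,j-1].
  j=0: rhs holds (empty prefix). k = 0.

0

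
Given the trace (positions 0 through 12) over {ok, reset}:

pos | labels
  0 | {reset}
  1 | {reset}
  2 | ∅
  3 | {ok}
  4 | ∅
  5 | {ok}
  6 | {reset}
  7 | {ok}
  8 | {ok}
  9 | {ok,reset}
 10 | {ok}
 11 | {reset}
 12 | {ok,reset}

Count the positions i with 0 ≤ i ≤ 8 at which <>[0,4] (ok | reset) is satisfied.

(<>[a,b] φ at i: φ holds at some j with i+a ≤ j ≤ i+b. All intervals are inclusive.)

Evaluate at each i in [0,8]:
  i=0: ✓ (witness j=0)
  i=1: ✓ (witness j=1)
  i=2: ✓ (witness j=3)
  i=3: ✓ (witness j=3)
  i=4: ✓ (witness j=5)
  i=5: ✓ (witness j=5)
  i=6: ✓ (witness j=6)
  i=7: ✓ (witness j=7)
  i=8: ✓ (witness j=8)
Positions where it holds: {0, 1, 2, 3, 4, 5, 6, 7, 8} → 9.

9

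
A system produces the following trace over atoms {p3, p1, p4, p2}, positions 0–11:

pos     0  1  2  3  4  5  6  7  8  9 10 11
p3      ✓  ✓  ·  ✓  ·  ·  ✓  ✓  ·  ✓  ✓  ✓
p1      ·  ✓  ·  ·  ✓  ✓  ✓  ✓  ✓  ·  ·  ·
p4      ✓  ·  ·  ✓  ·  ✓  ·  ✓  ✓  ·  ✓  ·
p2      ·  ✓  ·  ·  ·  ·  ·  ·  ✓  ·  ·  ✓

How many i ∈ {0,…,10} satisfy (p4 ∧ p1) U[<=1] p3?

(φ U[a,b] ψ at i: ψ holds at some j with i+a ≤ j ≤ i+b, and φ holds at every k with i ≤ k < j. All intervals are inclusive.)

Evaluate at each i in [0,10]:
  i=0: ✓ (rhs at j=0)
  i=1: ✓ (rhs at j=1)
  i=2: ✗ (lhs fails at k=2 before rhs at j=3)
  i=3: ✓ (rhs at j=3)
  i=4: ✗ (no rhs in [4,5])
  i=5: ✓ (rhs at j=6; lhs holds on [5,5])
  i=6: ✓ (rhs at j=6)
  i=7: ✓ (rhs at j=7)
  i=8: ✓ (rhs at j=9; lhs holds on [8,8])
  i=9: ✓ (rhs at j=9)
  i=10: ✓ (rhs at j=10)
Positions where it holds: {0, 1, 3, 5, 6, 7, 8, 9, 10} → 9.

9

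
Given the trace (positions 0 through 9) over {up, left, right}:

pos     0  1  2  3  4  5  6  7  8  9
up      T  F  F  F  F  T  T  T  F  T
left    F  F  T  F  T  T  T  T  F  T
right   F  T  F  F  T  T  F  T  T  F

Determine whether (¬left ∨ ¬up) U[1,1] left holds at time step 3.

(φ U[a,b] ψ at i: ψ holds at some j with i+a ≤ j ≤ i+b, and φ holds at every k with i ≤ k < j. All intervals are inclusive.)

Yes

Need some j in [4,4] with left, and (¬left ∨ ¬up) at every k in [3,j-1].
  j=4: left holds; (¬left ∨ ¬up) holds at every k in [3,3] → satisfied.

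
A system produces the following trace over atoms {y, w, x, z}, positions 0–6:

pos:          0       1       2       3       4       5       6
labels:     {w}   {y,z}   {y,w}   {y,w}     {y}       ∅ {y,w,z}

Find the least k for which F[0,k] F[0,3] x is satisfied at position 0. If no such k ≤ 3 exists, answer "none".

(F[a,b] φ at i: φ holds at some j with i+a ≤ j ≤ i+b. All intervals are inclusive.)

Scan j = 0,1,… for F[0,3] x:
  j=0: fails
  j=1: fails
  j=2: fails
  j=3: fails
No j in [0,3] satisfies it → none.

none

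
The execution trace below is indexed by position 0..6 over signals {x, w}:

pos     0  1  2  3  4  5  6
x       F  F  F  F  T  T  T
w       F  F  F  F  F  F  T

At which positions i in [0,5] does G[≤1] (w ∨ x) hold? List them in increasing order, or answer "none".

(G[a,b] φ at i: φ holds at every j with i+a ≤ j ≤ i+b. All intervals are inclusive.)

Evaluate at each i in [0,5]:
  i=0: ✗ (fails at j=0)
  i=1: ✗ (fails at j=1)
  i=2: ✗ (fails at j=2)
  i=3: ✗ (fails at j=3)
  i=4: ✓ (all of [4,5])
  i=5: ✓ (all of [5,6])

4, 5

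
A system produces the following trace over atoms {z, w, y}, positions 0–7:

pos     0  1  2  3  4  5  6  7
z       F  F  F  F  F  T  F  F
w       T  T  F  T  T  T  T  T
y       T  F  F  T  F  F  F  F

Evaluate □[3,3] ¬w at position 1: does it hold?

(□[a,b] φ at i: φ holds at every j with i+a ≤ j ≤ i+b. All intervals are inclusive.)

Does not hold

Check ¬w at every j in [4,4]:
  j=4: false
Fails at j=4 → formula fails.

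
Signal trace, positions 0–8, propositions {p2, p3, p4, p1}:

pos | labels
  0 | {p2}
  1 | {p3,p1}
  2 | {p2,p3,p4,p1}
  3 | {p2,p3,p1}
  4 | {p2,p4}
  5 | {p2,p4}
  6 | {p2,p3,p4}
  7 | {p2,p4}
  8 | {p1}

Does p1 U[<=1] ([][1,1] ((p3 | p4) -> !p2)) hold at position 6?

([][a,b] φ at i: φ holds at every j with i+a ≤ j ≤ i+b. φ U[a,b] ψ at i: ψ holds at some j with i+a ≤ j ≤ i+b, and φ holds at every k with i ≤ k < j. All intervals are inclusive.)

False

Need some j in [6,7] with [][1,1] ((p3 | p4) -> !p2), and p1 at every k in [6,j-1].
  j=6: [][1,1] ((p3 | p4) -> !p2) — fails at 7.
  j=7: [][1,1] ((p3 | p4) -> !p2) holds, but p1 fails at k=6 → not this j.
No j in the window works → until fails.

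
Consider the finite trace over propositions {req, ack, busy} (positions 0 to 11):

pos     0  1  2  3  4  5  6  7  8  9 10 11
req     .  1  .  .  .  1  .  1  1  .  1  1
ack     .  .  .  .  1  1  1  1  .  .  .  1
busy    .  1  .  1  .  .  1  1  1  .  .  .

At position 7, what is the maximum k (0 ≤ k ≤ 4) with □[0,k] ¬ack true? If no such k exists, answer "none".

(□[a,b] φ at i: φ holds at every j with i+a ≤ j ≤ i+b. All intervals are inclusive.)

none

¬ack must hold from j=7 onward; find where it first fails.
  j=7: fails → no k works.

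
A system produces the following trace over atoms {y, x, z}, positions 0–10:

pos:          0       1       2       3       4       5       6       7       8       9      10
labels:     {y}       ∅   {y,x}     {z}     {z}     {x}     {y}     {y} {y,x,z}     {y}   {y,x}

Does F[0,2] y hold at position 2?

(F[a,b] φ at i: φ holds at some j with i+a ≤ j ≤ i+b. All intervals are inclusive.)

Holds

Check y at each j in [2,4]:
  j=2: true
  j=3: false
  j=4: false
Found at j=2 → formula holds.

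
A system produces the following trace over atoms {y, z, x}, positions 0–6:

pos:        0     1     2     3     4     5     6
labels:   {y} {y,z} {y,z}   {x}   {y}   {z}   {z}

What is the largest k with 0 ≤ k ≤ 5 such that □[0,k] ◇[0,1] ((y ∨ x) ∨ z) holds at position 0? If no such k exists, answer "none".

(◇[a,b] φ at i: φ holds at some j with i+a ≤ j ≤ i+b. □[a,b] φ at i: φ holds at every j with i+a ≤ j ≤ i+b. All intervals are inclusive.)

◇[0,1] ((y ∨ x) ∨ z) must hold from j=0 onward; find where it first fails.
  j=0: holds
  j=1: holds
  j=2: holds
  j=3: holds
  j=4: holds
  j=5: holds
Holds through j=5; largest k = 5.

5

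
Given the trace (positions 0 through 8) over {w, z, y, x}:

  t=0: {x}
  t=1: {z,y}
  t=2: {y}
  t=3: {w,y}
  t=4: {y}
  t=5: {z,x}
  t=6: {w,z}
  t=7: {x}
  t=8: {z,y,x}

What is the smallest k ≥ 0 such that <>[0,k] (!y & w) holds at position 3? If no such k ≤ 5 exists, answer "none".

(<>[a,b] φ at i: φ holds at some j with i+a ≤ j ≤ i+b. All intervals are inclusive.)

3

Scan j = 3,4,… for (!y & w):
  j=3: fails
  j=4: fails
  j=5: fails
  j=6: holds
First hit at j=6, so smallest k = 6-3 = 3.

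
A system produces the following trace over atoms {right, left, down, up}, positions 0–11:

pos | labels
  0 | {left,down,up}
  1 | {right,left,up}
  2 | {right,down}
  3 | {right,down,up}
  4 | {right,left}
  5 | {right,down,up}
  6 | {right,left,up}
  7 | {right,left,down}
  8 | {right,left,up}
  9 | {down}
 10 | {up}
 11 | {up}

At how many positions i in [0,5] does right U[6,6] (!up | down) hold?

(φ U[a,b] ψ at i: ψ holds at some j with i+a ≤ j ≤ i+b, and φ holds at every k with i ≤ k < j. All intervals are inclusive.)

Evaluate at each i in [0,5]:
  i=0: ✗ (no rhs in [6,6])
  i=1: ✓ (rhs at j=7; lhs holds on [1,6])
  i=2: ✗ (no rhs in [8,8])
  i=3: ✓ (rhs at j=9; lhs holds on [3,8])
  i=4: ✗ (no rhs in [10,10])
  i=5: ✗ (no rhs in [11,11])
Positions where it holds: {1, 3} → 2.

2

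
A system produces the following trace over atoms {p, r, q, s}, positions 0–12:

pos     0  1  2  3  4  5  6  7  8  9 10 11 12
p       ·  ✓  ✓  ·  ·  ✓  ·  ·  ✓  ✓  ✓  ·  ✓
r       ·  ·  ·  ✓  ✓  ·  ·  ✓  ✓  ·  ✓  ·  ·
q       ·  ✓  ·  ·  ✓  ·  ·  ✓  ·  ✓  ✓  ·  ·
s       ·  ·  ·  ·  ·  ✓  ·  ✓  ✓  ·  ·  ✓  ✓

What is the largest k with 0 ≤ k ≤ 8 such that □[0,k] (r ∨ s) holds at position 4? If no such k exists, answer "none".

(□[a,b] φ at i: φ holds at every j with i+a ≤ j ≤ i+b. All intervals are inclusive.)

1

(r ∨ s) must hold from j=4 onward; find where it first fails.
  j=4: holds
  j=5: holds
  j=6: fails
Holds on [4,5], so largest k = 1.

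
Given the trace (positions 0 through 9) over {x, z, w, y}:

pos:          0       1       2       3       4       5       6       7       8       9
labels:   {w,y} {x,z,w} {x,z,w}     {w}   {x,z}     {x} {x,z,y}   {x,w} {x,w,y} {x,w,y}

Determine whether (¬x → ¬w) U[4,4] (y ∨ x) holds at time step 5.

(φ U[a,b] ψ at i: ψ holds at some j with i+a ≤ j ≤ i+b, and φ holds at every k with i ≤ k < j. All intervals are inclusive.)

Need some j in [9,9] with (y ∨ x), and (¬x → ¬w) at every k in [5,j-1].
  j=9: (y ∨ x) holds; (¬x → ¬w) holds at every k in [5,8] → satisfied.

True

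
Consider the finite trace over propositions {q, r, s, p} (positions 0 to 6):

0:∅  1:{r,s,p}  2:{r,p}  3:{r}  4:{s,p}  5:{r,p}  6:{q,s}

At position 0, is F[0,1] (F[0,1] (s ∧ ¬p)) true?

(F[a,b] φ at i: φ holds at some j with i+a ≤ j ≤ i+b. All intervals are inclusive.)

Check F[0,1] (s ∧ ¬p) at each j in [0,1]:
  j=0: fails (none in [0,1])
  j=1: fails (none in [1,2])
No position in the window satisfies it → formula fails.

No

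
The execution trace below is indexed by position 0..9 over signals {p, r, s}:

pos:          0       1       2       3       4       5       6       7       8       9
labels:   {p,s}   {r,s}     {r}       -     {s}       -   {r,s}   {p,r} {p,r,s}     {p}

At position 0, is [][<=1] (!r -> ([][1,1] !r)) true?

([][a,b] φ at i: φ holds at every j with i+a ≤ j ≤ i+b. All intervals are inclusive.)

Check (!r -> ([][1,1] !r)) at every j in [0,1]:
  j=0: antecedent true; consequent fails at 1 → ✗
  j=1: antecedent false → ✓
Fails at j=0 → formula fails.

False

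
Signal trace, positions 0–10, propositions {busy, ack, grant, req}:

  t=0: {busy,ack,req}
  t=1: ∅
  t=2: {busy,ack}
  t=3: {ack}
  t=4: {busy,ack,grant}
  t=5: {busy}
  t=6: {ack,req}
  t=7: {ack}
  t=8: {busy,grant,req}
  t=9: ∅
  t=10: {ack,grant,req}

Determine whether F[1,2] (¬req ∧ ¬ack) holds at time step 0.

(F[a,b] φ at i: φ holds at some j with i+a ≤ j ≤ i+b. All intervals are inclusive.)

Check (¬req ∧ ¬ack) at each j in [1,2]:
  j=1: true
  j=2: false
Found at j=1 → formula holds.

Holds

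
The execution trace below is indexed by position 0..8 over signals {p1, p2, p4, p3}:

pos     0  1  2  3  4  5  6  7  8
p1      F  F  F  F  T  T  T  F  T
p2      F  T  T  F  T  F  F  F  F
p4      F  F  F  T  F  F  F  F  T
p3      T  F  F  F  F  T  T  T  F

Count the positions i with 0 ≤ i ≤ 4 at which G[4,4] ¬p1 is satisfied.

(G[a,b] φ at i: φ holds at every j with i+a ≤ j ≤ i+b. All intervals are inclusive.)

1

Evaluate at each i in [0,4]:
  i=0: ✗ (fails at j=4)
  i=1: ✗ (fails at j=5)
  i=2: ✗ (fails at j=6)
  i=3: ✓ (all of [7,7])
  i=4: ✗ (fails at j=8)
Positions where it holds: {3} → 1.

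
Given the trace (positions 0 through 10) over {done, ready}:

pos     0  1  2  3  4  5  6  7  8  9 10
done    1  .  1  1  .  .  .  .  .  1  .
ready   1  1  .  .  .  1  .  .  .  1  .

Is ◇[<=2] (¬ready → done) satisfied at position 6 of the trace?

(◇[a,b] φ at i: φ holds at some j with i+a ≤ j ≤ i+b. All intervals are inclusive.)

False

Check (¬ready → done) at each j in [6,8]:
  j=6: false
  j=7: false
  j=8: false
No position in the window satisfies it → formula fails.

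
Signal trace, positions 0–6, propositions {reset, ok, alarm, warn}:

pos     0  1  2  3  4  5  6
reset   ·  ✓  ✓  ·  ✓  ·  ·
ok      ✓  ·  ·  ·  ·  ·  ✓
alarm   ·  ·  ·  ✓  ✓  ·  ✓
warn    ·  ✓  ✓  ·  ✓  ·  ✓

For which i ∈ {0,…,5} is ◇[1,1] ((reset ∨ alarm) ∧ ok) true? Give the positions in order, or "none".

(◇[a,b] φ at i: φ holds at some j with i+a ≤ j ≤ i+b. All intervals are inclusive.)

5

Evaluate at each i in [0,5]:
  i=0: ✗ (none in [1,1])
  i=1: ✗ (none in [2,2])
  i=2: ✗ (none in [3,3])
  i=3: ✗ (none in [4,4])
  i=4: ✗ (none in [5,5])
  i=5: ✓ (witness j=6)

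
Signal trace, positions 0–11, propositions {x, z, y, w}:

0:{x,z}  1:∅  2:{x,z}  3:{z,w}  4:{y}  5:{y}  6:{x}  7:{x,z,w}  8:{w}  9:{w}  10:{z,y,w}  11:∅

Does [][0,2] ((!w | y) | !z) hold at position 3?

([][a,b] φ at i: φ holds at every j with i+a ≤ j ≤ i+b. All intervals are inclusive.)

No

Check ((!w | y) | !z) at every j in [3,5]:
  j=3: false
  j=4: true
  j=5: true
Fails at j=3 → formula fails.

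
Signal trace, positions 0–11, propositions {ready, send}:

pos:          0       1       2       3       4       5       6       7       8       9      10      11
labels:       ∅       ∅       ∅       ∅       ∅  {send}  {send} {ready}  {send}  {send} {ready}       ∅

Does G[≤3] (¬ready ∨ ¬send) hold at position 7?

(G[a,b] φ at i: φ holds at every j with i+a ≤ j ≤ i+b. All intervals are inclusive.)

True

Check (¬ready ∨ ¬send) at every j in [7,10]:
  j=7: true
  j=8: true
  j=9: true
  j=10: true
All positions satisfy it → formula holds.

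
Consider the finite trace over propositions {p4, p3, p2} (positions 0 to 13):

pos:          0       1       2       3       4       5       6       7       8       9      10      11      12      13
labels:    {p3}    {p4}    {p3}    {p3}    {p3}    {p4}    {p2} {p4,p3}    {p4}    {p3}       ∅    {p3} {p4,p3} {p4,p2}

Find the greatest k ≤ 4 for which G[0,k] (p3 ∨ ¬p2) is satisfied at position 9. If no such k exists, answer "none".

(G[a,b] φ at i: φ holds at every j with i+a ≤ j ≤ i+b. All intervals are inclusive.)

3

(p3 ∨ ¬p2) must hold from j=9 onward; find where it first fails.
  j=9: holds
  j=10: holds
  j=11: holds
  j=12: holds
  j=13: fails
Holds on [9,12], so largest k = 3.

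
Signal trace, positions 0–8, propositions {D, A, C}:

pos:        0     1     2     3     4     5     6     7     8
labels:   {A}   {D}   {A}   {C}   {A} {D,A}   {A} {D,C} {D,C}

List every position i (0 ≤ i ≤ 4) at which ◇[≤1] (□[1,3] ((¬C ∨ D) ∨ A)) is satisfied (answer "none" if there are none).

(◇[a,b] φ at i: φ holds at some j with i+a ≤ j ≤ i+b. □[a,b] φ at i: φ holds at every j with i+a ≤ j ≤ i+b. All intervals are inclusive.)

Evaluate at each i in [0,4]:
  i=0: ✗ (none in [0,1])
  i=1: ✗ (none in [1,2])
  i=2: ✓ (witness j=3)
  i=3: ✓ (witness j=3)
  i=4: ✓ (witness j=4)

2, 3, 4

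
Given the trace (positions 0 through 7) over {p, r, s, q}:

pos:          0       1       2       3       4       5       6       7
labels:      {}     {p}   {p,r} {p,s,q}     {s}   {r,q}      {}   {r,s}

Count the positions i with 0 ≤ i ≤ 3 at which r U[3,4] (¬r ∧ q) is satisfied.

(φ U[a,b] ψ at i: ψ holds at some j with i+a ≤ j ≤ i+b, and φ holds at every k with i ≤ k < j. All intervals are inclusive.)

0

Evaluate at each i in [0,3]:
  i=0: ✗ (lhs fails at k=0 before rhs at j=3)
  i=1: ✗ (no rhs in [4,5])
  i=2: ✗ (no rhs in [5,6])
  i=3: ✗ (no rhs in [6,7])
Positions where it holds: {} → 0.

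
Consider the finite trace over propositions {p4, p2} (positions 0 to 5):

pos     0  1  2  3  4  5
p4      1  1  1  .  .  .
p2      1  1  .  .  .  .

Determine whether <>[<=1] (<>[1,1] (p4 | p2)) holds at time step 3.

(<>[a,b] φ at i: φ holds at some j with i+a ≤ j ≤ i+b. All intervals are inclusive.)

Check <>[1,1] (p4 | p2) at each j in [3,4]:
  j=3: fails (none in [4,4])
  j=4: fails (none in [5,5])
No position in the window satisfies it → formula fails.

False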